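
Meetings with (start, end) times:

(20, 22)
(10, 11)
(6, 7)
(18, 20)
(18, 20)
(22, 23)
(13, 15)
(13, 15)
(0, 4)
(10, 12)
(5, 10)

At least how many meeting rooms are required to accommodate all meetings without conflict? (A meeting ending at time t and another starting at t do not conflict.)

The answer is the maximum number of intervals overlapping at any instant.
Events (time:±→running): 0:+→1 4:-→0 5:+→1 6:+→2 … peak 2.

2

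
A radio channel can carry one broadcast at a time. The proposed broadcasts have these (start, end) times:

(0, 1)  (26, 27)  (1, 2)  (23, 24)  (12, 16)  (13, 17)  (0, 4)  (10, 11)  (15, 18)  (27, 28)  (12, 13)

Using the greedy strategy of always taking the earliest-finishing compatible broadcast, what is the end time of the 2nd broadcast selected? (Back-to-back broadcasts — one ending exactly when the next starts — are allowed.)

Order by finish time; keep every interval that doesn't clash with the previous kept one.
Sorted by end: (0,1)  (1,2)  (0,4)  (10,11)  (12,13)  (12,16)  (13,17)  (15,18)  (23,24)  (26,27)  (27,28)
take (0,1); take (1,2); take (10,11); take (12,13); skip (12,16); take (13,17); take (23,24); take (26,27); take (27,28).
Selected: (0,1) (1,2) (10,11) (12,13) (13,17) (23,24) (26,27) (27,28)

2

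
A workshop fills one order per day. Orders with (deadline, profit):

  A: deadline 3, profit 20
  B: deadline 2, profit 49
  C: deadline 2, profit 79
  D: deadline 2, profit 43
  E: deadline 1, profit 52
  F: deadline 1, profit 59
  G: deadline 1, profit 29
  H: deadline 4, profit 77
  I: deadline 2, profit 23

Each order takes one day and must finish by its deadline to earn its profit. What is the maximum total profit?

By profit: C(d2,79), H(d4,77), F(d1,59), E(d1,52), B(d2,49), D(d2,43), G(d1,29), I(d2,23), A(d3,20)
C→slot 2; H→slot 4; F→slot 1; E skipped; B skipped; D skipped; G skipped; I skipped; A→slot 3.
Profit = 59 + 79 + 20 + 77 = 235

235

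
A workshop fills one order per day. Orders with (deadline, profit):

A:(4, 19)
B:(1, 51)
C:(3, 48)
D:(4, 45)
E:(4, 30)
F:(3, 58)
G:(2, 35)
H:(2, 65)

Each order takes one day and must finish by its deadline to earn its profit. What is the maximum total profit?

Take jobs in profit order; each goes to the latest open slot no later than its deadline.
Profit order: H=65 F=58 B=51 C=48 D=45 G=35 E=30 A=19
Assign: H→slot 2, F→slot 3, B→slot 1, C skipped, D→slot 4, G skipped, E skipped, A skipped.
Slots: [1:B] [2:H] [3:F] [4:D]
Profit = 51 + 65 + 58 + 45 = 219

219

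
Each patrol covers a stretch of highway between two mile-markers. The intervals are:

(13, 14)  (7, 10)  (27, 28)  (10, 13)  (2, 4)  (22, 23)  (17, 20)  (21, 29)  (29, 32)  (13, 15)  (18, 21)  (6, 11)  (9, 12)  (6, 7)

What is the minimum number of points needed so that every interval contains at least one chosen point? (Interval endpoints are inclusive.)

Sorted: [2,4] [6,7] [7,10] [6,11] [9,12] [10,13] [13,14] [13,15] [17,20] [18,21] [22,23] [27,28] [21,29] [29,32]
{[2,4]} hit by 4; {[6,7],[7,10],[6,11]} hit by 7; {[9,12],[10,13]} hit by 12; {[13,14],[13,15]} hit by 14; {[17,20],[18,21]} hit by 20; {[22,23]} hit by 23; {[27,28],[21,29]} hit by 28; {[29,32]} hit by 32.
Points: 4, 7, 12, 14, 20, 23, 28, 32 (8 total).

8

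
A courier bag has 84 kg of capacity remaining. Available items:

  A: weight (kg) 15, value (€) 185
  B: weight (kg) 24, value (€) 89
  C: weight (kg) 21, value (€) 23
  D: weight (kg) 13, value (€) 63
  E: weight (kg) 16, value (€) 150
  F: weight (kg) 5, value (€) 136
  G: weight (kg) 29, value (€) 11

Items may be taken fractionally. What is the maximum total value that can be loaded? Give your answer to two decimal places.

Sort by value per unit weight and fill in that order.
Order: F (136/5=27.20) > A (185/15=12.33) > E (150/16=9.38) > D (63/13=4.85) > B (89/24=3.71) > C (23/21=1.10) > G (11/29=0.38)
Fill: take F (5 @ 136) → take A (15 @ 185) → take E (16 @ 150) → take D (13 @ 63) → take B (24 @ 89) → take 11/21 of C → 12.05; 84/84 used.
Total value = 635.05

635.05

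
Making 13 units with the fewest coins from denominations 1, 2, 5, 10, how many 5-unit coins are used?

0

Greedy: take as many of the largest coin as possible, then repeat with the remainder.
13 = 1×10 + 1×2 + 1×1
Count of 5: 0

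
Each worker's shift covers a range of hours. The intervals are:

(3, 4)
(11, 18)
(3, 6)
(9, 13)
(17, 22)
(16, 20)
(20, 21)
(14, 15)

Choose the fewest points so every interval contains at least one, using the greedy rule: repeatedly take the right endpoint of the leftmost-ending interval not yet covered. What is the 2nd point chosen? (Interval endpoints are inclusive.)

13

By right end: [3,4]  [3,6]  [9,13]  [14,15]  [11,18]  [16,20]  [20,21]  [17,22]
[3,4] uncovered → point at 4; [9,13] uncovered → point at 13; [14,15] uncovered → point at 15; [16,20] uncovered → point at 20.
Points: 4, 13, 15, 20 (4 total).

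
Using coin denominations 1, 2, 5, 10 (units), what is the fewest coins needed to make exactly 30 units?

30 − 3×10→0
Total coins = 3 = 3

3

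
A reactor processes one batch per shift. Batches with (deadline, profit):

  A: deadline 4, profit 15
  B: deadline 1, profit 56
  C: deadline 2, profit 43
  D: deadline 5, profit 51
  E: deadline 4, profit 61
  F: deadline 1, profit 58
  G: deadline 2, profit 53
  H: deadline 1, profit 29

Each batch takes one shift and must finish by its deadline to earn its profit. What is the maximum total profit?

238

Sort by profit descending; place each in the latest free slot ≤ its deadline.
Profit order: E=61 F=58 B=56 G=53 D=51 C=43 H=29 A=15
Assign: E→slot 4, F→slot 1, B skipped, G→slot 2, D→slot 5, C skipped, H skipped, A→slot 3.
Slots: [1:F] [2:G] [3:A] [4:E] [5:D]
Profit = 58 + 53 + 15 + 61 + 51 = 238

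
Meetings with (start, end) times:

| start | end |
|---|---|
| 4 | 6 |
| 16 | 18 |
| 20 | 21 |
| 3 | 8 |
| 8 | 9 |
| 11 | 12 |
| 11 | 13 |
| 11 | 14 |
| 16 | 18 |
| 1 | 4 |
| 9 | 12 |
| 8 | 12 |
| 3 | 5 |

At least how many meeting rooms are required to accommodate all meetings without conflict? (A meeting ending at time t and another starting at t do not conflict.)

5

The answer is the maximum number of intervals overlapping at any instant.
Events (time:±→running): 1:+→1 3:+→2 3:+→3 4:-→2 4:+→3 5:-→2 6:-→1 8:-→0 8:+→1 8:+→2 9:-→1 9:+→2 11:+→3 11:+→4 11:+→5 … peak 5.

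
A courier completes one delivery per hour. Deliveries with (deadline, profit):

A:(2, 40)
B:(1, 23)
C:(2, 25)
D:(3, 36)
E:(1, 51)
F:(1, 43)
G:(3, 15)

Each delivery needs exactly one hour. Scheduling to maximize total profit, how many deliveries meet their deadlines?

3

Take jobs in profit order; each goes to the latest open slot no later than its deadline.
Profit order: E=51 F=43 A=40 D=36 C=25 B=23 G=15
Assign: E→slot 1, F skipped, A→slot 2, D→slot 3, C skipped, B skipped, G skipped.
Slots: [1:E] [2:A] [3:D]
3 of 7 scheduled.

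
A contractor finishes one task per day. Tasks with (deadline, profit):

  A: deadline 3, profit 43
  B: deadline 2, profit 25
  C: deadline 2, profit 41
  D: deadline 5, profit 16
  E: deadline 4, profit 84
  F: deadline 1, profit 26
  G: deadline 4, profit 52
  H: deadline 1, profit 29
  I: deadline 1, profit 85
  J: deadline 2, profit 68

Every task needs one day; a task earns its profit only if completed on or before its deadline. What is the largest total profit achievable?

Take jobs in profit order; each goes to the latest open slot no later than its deadline.
By profit: I(d1,85), E(d4,84), J(d2,68), G(d4,52), A(d3,43), C(d2,41), H(d1,29), F(d1,26), B(d2,25), D(d5,16)
I→slot 1; E→slot 4; J→slot 2; G→slot 3; A skipped; C skipped; H skipped; F skipped; B skipped; D→slot 5.
Profit = 85 + 68 + 52 + 84 + 16 = 305

305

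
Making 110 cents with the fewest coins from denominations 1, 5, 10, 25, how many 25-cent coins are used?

Use the largest denomination that fits, subtract, and repeat.
110 = 4×25 + 1×10
Count of 25: 4

4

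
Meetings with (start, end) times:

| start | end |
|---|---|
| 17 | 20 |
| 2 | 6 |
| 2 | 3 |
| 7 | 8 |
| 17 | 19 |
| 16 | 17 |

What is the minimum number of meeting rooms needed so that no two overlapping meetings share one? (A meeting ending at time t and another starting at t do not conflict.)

2

The answer is the maximum number of intervals overlapping at any instant.
Events (time:±→running): 2:+→1 2:+→2 … peak 2.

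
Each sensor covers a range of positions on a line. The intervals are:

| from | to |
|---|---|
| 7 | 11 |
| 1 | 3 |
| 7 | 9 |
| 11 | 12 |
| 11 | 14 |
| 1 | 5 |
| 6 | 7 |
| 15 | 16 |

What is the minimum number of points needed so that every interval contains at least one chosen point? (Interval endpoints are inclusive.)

Sort by right endpoint; whenever an interval is uncovered, place a point at its right end.
By right end: [1,3]  [1,5]  [6,7]  [7,9]  [7,11]  [11,12]  [11,14]  [15,16]
[1,3] uncovered → point at 3; [6,7] uncovered → point at 7; [11,12] uncovered → point at 12; [15,16] uncovered → point at 16.
Points: 3, 7, 12, 16 (4 total).

4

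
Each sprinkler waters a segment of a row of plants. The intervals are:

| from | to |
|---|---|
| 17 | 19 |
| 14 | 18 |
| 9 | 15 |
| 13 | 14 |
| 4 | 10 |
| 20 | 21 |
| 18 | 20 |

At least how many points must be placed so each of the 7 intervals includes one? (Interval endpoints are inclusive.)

4

Sort by right endpoint; whenever an interval is uncovered, place a point at its right end.
By right end: [4,10]  [13,14]  [9,15]  [14,18]  [17,19]  [18,20]  [20,21]
[4,10] uncovered → point at 10; [13,14] uncovered → point at 14; [17,19] uncovered → point at 19; [20,21] uncovered → point at 21.
Points: 10, 14, 19, 21 (4 total).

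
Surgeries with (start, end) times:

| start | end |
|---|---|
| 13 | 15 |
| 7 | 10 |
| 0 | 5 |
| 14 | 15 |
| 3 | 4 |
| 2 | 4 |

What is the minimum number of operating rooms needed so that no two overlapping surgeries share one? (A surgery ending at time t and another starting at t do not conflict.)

3

Events (time:±→running): 0:+→1 2:+→2 3:+→3 … peak 3.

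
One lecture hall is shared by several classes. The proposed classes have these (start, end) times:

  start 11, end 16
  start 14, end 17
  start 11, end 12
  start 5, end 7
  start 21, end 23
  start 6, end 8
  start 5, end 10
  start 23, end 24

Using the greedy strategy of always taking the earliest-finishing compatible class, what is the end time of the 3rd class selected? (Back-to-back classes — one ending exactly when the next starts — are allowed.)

17

Sorted by end: (5,7)  (6,8)  (5,10)  (11,12)  (11,16)  (14,17)  (21,23)  (23,24)
take (5,7); skip (6,8); take (11,12); skip (11,16); take (14,17); take (21,23); take (23,24).
Selected: (5,7) (11,12) (14,17) (21,23) (23,24)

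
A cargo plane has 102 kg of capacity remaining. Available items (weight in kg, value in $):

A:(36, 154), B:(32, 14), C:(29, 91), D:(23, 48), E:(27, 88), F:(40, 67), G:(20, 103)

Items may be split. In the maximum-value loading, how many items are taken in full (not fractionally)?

3

Ratios (sorted): G 5.15, A 4.28, E 3.26, C 3.14, D 2.09, F 1.68, B 0.44
take G (20 @ 103); take A (36 @ 154); take E (27 @ 88); take 19/29 of C → 59.62. Capacity used 102/102.
3 item(s) taken whole; one partial (take 19/29 of C).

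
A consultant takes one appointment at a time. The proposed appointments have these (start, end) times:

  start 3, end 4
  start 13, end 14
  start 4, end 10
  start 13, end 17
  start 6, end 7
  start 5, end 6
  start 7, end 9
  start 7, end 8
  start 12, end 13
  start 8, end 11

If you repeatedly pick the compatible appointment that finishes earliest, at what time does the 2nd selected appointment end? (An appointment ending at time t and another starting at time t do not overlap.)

6

Sorted by end: (3,4)  (5,6)  (6,7)  (7,8)  (7,9)  (4,10)  (8,11)  (12,13)  (13,14)  (13,17)
take (3,4); take (5,6); take (6,7); take (7,8); skip (7,9); skip (4,10); take (8,11); take (12,13); take (13,14); skip (13,17).
Selected: (3,4) (5,6) (6,7) (7,8) (8,11) (12,13) (13,14)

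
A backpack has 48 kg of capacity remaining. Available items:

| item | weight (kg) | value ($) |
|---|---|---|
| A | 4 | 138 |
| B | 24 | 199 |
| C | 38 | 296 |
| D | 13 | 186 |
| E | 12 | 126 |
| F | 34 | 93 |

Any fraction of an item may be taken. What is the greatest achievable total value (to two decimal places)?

Sort by value per unit weight and fill in that order.
Order: A (138/4=34.50) > D (186/13=14.31) > E (126/12=10.50) > B (199/24=8.29) > C (296/38=7.79) > F (93/34=2.74)
Fill: take A (4 @ 138) → take D (13 @ 186) → take E (12 @ 126) → take 19/24 of B → 157.54; 48/48 used.
Total value = 607.54

607.54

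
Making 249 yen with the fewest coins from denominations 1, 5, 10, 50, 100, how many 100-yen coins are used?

249 − 2×100→49 − 4×10→9 − 1×5→4 − 4×1→0
Count of 100: 2

2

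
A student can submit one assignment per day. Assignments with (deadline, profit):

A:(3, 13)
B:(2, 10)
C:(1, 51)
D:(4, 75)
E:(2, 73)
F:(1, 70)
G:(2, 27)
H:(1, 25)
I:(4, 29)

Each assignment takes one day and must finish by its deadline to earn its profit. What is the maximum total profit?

247

Sort by profit descending; place each in the latest free slot ≤ its deadline.
By profit: D(d4,75), E(d2,73), F(d1,70), C(d1,51), I(d4,29), G(d2,27), H(d1,25), A(d3,13), B(d2,10)
D→slot 4; E→slot 2; F→slot 1; C skipped; I→slot 3; G skipped; H skipped; A skipped; B skipped.
Profit = 70 + 73 + 29 + 75 = 247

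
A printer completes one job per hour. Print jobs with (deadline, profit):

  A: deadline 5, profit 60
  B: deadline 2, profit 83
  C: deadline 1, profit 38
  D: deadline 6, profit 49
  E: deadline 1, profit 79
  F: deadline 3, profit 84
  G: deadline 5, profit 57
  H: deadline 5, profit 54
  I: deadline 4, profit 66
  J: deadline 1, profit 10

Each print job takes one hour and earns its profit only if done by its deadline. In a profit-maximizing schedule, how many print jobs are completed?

6

Profit order: F=84 B=83 E=79 I=66 A=60 G=57 H=54 D=49 C=38 J=10
Assign: F→slot 3, B→slot 2, E→slot 1, I→slot 4, A→slot 5, G skipped, H skipped, D→slot 6, C skipped, J skipped.
Slots: [1:E] [2:B] [3:F] [4:I] [5:A] [6:D]
6 of 10 scheduled.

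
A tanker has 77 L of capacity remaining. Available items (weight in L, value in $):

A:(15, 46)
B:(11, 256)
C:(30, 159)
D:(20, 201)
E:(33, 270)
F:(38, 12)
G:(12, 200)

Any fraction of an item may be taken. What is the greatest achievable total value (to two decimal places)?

932.30

Greedy by value/weight ratio, highest first.
Order: B (256/11=23.27) > G (200/12=16.67) > D (201/20=10.05) > E (270/33=8.18) > C (159/30=5.30) > A (46/15=3.07) > F (12/38=0.32)
Fill: take B (11 @ 256) → take G (12 @ 200) → take D (20 @ 201) → take E (33 @ 270) → take 1/30 of C → 5.30; 77/77 used.
Total value = 932.30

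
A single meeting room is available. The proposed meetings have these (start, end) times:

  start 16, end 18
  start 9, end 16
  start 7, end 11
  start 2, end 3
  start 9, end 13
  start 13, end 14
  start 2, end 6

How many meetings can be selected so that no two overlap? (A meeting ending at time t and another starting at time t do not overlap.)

4

Order by finish time; keep every interval that doesn't clash with the previous kept one.
By end time: (2,3), (2,6), (7,11), (9,13), (13,14), (9,16), (16,18).
Pick (2,3); next start ≥ 3 → (7,11); next start ≥ 11 → (13,14); next start ≥ 14 → (16,18).
Selected 4 meetings.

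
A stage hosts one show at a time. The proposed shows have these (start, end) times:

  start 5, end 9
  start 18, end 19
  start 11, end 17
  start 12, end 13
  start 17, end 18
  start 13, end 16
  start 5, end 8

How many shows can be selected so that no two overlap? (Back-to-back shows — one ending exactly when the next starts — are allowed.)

Order by finish time; keep every interval that doesn't clash with the previous kept one.
By end time: (5,8), (5,9), (12,13), (13,16), (11,17), (17,18), (18,19).
Pick (5,8); next start ≥ 8 → (12,13); next start ≥ 13 → (13,16); next start ≥ 16 → (17,18); next start ≥ 18 → (18,19).
Selected 5 shows.

5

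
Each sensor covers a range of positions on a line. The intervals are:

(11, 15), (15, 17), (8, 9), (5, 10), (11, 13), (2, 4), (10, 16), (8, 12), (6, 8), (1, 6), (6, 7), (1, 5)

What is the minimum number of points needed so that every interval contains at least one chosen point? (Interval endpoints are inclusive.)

5

Process intervals by earliest right end; each time one isn't hit yet, stab at its right endpoint.
By right end: [2,4]  [1,5]  [1,6]  [6,7]  [6,8]  [8,9]  [5,10]  [8,12]  [11,13]  [11,15]  [10,16]  [15,17]
[2,4] uncovered → point at 4; [6,7] uncovered → point at 7; [8,9] uncovered → point at 9; [11,13] uncovered → point at 13; [15,17] uncovered → point at 17.
Points: 4, 7, 9, 13, 17 (5 total).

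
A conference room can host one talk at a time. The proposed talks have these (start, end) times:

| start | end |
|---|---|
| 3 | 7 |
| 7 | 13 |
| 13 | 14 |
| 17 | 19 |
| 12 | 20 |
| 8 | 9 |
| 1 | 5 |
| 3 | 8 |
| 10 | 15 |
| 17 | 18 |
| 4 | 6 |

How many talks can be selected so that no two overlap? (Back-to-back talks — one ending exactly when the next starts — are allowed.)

Sort by end time and greedily take each interval whose start is ≥ the last chosen end.
By end time: (1,5), (4,6), (3,7), (3,8), (8,9), (7,13), (13,14), (10,15), (17,18), (17,19), (12,20).
Pick (1,5); next start ≥ 5 → (8,9); next start ≥ 9 → (13,14); next start ≥ 14 → (17,18).
Selected 4 talks.

4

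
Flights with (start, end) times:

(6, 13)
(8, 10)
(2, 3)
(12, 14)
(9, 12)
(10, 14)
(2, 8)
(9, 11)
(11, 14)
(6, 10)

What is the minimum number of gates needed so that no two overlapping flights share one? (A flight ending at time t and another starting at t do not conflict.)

starts: [2, 2, 6, 6, 8, 9, 9, 10, 11, 12]
ends:   [3, 8, 10, 10, 11, 12, 13, 14, 14, 14]
s2→1 s2→2 e3→1 s6→2 s6→3 e8→2 s8→3 s9→4 s9→5  — peak 5.

5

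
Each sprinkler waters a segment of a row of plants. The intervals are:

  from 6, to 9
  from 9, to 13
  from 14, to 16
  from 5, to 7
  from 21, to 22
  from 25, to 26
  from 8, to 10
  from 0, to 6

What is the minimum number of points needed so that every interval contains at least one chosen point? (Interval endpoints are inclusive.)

5

Process intervals by earliest right end; each time one isn't hit yet, stab at its right endpoint.
By right end: [0,6]  [5,7]  [6,9]  [8,10]  [9,13]  [14,16]  [21,22]  [25,26]
[0,6] uncovered → point at 6; [8,10] uncovered → point at 10; [14,16] uncovered → point at 16; [21,22] uncovered → point at 22; [25,26] uncovered → point at 26.
Points: 6, 10, 16, 22, 26 (5 total).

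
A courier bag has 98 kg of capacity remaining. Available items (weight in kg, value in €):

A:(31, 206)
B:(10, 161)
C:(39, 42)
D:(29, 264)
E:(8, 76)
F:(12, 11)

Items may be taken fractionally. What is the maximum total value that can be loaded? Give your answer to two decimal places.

Greedy by value/weight ratio, highest first.
Order: B (161/10=16.10) > E (76/8=9.50) > D (264/29=9.10) > A (206/31=6.65) > C (42/39=1.08) > F (11/12=0.92)
Fill: take B (10 @ 161) → take E (8 @ 76) → take D (29 @ 264) → take A (31 @ 206) → take 20/39 of C → 21.54; 98/98 used.
Total value = 728.54

728.54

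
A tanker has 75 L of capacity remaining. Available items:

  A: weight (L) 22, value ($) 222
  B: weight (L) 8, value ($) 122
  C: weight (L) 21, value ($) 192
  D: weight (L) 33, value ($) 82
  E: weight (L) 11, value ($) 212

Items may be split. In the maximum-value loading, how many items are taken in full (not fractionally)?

4

Order: E (212/11=19.27) > B (122/8=15.25) > A (222/22=10.09) > C (192/21=9.14) > D (82/33=2.48)
Fill: take E (11 @ 212) → take B (8 @ 122) → take A (22 @ 222) → take C (21 @ 192) → take 13/33 of D → 32.30; 75/75 used.
4 item(s) taken whole; one partial (take 13/33 of D).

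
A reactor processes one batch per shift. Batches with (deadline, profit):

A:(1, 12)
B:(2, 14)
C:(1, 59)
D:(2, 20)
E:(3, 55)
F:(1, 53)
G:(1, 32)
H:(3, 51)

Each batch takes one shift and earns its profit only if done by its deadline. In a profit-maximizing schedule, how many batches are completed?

Sort by profit descending; place each in the latest free slot ≤ its deadline.
Profit order: C=59 E=55 F=53 H=51 G=32 D=20 B=14 A=12
Assign: C→slot 1, E→slot 3, F skipped, H→slot 2, G skipped, D skipped, B skipped, A skipped.
Slots: [1:C] [2:H] [3:E]
3 of 8 scheduled.

3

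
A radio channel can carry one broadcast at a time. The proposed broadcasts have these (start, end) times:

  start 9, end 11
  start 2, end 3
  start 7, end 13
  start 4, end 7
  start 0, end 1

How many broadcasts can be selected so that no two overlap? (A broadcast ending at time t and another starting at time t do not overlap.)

Order by finish time; keep every interval that doesn't clash with the previous kept one.
By end time: (0,1), (2,3), (4,7), (9,11), (7,13).
Pick (0,1); next start ≥ 1 → (2,3); next start ≥ 3 → (4,7); next start ≥ 7 → (9,11).
Selected 4 broadcasts.

4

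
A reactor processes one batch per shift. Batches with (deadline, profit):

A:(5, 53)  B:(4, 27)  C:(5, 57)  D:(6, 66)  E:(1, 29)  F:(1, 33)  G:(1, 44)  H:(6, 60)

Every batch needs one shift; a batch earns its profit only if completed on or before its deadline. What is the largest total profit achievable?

Take jobs in profit order; each goes to the latest open slot no later than its deadline.
By profit: D(d6,66), H(d6,60), C(d5,57), A(d5,53), G(d1,44), F(d1,33), E(d1,29), B(d4,27)
D→slot 6; H→slot 5; C→slot 4; A→slot 3; G→slot 1; F skipped; E skipped; B→slot 2.
Profit = 44 + 27 + 53 + 57 + 60 + 66 = 307

307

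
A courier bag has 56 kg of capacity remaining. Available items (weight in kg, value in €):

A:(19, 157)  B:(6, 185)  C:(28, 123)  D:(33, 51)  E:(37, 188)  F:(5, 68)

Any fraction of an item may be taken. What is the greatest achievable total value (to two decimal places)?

542.11

Sort by value per unit weight and fill in that order.
Order: B (185/6=30.83) > F (68/5=13.60) > A (157/19=8.26) > E (188/37=5.08) > C (123/28=4.39) > D (51/33=1.55)
Fill: take B (6 @ 185) → take F (5 @ 68) → take A (19 @ 157) → take 26/37 of E → 132.11; 56/56 used.
Total value = 542.11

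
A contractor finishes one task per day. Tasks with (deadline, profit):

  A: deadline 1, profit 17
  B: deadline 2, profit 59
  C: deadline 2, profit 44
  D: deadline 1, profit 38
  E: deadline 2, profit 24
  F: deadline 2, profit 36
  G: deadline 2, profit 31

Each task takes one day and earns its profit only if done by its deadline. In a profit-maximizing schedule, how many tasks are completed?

2

Sort by profit descending; place each in the latest free slot ≤ its deadline.
By profit: B(d2,59), C(d2,44), D(d1,38), F(d2,36), G(d2,31), E(d2,24), A(d1,17)
B→slot 2; C→slot 1; D skipped; F skipped; G skipped; E skipped; A skipped.
2 of 7 scheduled.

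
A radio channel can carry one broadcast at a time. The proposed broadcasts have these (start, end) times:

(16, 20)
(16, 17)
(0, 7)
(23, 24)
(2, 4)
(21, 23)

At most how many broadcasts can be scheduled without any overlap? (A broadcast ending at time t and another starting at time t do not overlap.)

4

By end time: (2,4), (0,7), (16,17), (16,20), (21,23), (23,24).
Pick (2,4); next start ≥ 4 → (16,17); next start ≥ 17 → (21,23); next start ≥ 23 → (23,24).
Selected 4 broadcasts.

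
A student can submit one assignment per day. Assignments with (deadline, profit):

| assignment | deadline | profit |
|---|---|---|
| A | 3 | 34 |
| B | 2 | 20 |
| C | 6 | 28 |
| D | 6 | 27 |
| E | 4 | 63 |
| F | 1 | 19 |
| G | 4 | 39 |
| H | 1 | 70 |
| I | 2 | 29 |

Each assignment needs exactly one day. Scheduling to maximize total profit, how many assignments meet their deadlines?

Sort by profit descending; place each in the latest free slot ≤ its deadline.
By profit: H(d1,70), E(d4,63), G(d4,39), A(d3,34), I(d2,29), C(d6,28), D(d6,27), B(d2,20), F(d1,19)
H→slot 1; E→slot 4; G→slot 3; A→slot 2; I skipped; C→slot 6; D→slot 5; B skipped; F skipped.
6 of 9 scheduled.

6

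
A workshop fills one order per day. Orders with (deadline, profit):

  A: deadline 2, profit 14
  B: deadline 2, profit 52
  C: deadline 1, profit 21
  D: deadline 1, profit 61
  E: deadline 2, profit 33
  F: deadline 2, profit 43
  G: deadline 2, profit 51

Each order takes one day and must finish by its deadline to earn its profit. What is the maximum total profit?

113

Take jobs in profit order; each goes to the latest open slot no later than its deadline.
Profit order: D=61 B=52 G=51 F=43 E=33 C=21 A=14
Assign: D→slot 1, B→slot 2, G skipped, F skipped, E skipped, C skipped, A skipped.
Slots: [1:D] [2:B]
Profit = 61 + 52 = 113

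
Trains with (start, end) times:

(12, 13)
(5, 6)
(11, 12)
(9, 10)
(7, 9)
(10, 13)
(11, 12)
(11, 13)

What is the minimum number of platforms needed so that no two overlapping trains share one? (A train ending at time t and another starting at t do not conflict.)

4

Events (time:±→running): 5:+→1 6:-→0 7:+→1 9:-→0 9:+→1 10:-→0 10:+→1 11:+→2 11:+→3 11:+→4 … peak 4.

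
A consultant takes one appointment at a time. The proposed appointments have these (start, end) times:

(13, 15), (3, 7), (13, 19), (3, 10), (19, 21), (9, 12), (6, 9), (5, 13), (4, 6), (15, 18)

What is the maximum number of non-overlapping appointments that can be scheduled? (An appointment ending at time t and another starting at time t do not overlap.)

Sort by end time and greedily take each interval whose start is ≥ the last chosen end.
By end time: (4,6), (3,7), (6,9), (3,10), (9,12), (5,13), (13,15), (15,18), (13,19), (19,21).
Pick (4,6); next start ≥ 6 → (6,9); next start ≥ 9 → (9,12); next start ≥ 12 → (13,15); next start ≥ 15 → (15,18); next start ≥ 18 → (19,21).
Selected 6 appointments.

6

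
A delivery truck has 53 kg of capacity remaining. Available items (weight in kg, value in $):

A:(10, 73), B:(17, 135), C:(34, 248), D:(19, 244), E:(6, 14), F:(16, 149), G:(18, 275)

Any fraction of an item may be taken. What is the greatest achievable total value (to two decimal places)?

Sort by value per unit weight and fill in that order.
Order: G (275/18=15.28) > D (244/19=12.84) > F (149/16=9.31) > B (135/17=7.94) > A (73/10=7.30) > C (248/34=7.29) > E (14/6=2.33)
Fill: take G (18 @ 275) → take D (19 @ 244) → take F (16 @ 149); 53/53 used.
Total value = 668.00

668.00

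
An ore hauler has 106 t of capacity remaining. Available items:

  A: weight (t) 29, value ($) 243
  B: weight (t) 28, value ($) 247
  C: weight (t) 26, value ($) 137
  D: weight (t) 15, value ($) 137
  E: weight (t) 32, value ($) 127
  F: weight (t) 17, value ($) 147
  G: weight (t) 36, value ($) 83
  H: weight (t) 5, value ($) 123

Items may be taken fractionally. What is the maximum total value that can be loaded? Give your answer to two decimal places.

Sort by value per unit weight and fill in that order.
Order: H (123/5=24.60) > D (137/15=9.13) > B (247/28=8.82) > F (147/17=8.65) > A (243/29=8.38) > C (137/26=5.27) > E (127/32=3.97) > G (83/36=2.31)
Fill: take H (5 @ 123) → take D (15 @ 137) → take B (28 @ 247) → take F (17 @ 147) → take A (29 @ 243) → take 12/26 of C → 63.23; 106/106 used.
Total value = 960.23

960.23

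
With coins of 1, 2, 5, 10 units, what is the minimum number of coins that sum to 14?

3

Greedy: take as many of the largest coin as possible, then repeat with the remainder.
14 = 1×10 + 2×2
Total coins = 1 + 2 = 3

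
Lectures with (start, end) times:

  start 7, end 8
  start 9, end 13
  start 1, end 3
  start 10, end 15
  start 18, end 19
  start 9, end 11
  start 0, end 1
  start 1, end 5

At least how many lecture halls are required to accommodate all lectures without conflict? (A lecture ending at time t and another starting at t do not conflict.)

Events (time:±→running): 0:+→1 1:-→0 1:+→1 1:+→2 3:-→1 5:-→0 7:+→1 8:-→0 9:+→1 9:+→2 10:+→3 … peak 3.

3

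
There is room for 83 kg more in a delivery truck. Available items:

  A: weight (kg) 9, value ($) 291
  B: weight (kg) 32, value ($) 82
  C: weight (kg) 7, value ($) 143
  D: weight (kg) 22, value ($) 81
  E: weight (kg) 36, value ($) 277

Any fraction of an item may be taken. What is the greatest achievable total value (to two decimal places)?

Sort by value per unit weight and fill in that order.
Ratios (sorted): A 32.33, C 20.43, E 7.69, D 3.68, B 2.56
take A (9 @ 291); take C (7 @ 143); take E (36 @ 277); take D (22 @ 81); take 9/32 of B → 23.06. Capacity used 83/83.
Total value = 815.06

815.06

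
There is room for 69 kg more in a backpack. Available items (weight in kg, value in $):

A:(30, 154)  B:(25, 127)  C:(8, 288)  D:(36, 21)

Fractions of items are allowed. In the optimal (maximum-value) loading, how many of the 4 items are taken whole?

3

Greedy by value/weight ratio, highest first.
Ratios (sorted): C 36.00, A 5.13, B 5.08, D 0.58
take C (8 @ 288); take A (30 @ 154); take B (25 @ 127); take 6/36 of D → 3.50. Capacity used 69/69.
3 item(s) taken whole; one partial (take 6/36 of D).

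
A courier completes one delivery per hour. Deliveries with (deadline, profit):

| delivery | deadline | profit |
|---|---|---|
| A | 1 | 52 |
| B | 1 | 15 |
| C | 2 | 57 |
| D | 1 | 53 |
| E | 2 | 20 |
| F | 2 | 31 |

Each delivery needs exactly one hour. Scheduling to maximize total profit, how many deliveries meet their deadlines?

2

Take jobs in profit order; each goes to the latest open slot no later than its deadline.
Profit order: C=57 D=53 A=52 F=31 E=20 B=15
Assign: C→slot 2, D→slot 1, A skipped, F skipped, E skipped, B skipped.
Slots: [1:D] [2:C]
2 of 6 scheduled.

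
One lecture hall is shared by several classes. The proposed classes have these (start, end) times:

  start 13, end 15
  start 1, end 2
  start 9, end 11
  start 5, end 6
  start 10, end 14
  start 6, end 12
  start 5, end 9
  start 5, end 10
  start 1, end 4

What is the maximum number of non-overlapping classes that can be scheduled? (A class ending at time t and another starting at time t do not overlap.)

Sorted by end: (1,2)  (1,4)  (5,6)  (5,9)  (5,10)  (9,11)  (6,12)  (10,14)  (13,15)
take (1,2); take (5,6); take (9,11); skip (10,14); take (13,15).
Selected 4 classes.

4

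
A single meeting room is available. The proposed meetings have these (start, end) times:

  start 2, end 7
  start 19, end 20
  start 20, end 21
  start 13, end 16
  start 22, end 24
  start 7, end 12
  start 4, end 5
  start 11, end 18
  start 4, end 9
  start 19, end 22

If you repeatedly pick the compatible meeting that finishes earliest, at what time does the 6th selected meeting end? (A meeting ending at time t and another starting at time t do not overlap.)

Sorted by end: (4,5)  (2,7)  (4,9)  (7,12)  (13,16)  (11,18)  (19,20)  (20,21)  (19,22)  (22,24)
take (4,5); take (7,12); take (13,16); skip (11,18); take (19,20); take (20,21); take (22,24).
Selected: (4,5) (7,12) (13,16) (19,20) (20,21) (22,24)

24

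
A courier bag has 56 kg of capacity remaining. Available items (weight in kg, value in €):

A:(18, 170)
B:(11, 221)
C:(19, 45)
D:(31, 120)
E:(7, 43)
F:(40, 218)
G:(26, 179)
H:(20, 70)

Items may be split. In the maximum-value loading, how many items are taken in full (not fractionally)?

3

Order: B (221/11=20.09) > A (170/18=9.44) > G (179/26=6.88) > E (43/7=6.14) > F (218/40=5.45) > D (120/31=3.87) > H (70/20=3.50) > C (45/19=2.37)
Fill: take B (11 @ 221) → take A (18 @ 170) → take G (26 @ 179) → take 1/7 of E → 6.14; 56/56 used.
3 item(s) taken whole; one partial (take 1/7 of E).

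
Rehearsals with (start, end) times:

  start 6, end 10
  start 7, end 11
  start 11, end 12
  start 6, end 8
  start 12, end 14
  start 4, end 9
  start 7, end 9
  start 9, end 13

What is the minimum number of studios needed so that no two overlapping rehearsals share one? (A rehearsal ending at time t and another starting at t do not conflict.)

The answer is the maximum number of intervals overlapping at any instant.
starts: [4, 6, 6, 7, 7, 9, 11, 12]
ends:   [8, 9, 9, 10, 11, 12, 13, 14]
s4→1 s6→2 s6→3 s7→4 s7→5  — peak 5.

5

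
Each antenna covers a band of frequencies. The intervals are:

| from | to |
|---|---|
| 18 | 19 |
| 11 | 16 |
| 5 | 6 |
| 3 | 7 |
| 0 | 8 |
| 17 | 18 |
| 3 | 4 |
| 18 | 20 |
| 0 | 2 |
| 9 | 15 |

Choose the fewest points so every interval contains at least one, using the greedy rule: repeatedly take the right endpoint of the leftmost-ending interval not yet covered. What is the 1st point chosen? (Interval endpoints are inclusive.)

2

By right end: [0,2]  [3,4]  [5,6]  [3,7]  [0,8]  [9,15]  [11,16]  [17,18]  [18,19]  [18,20]
[0,2] uncovered → point at 2; [3,4] uncovered → point at 4; [5,6] uncovered → point at 6; [9,15] uncovered → point at 15; [17,18] uncovered → point at 18.
Points: 2, 4, 6, 15, 18 (5 total).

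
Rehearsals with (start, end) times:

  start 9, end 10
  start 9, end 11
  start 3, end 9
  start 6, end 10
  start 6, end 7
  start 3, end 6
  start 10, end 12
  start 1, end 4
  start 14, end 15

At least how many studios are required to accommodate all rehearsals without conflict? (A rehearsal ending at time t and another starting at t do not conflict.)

3

The answer is the maximum number of intervals overlapping at any instant.
starts: [1, 3, 3, 6, 6, 9, 9, 10, 14]
ends:   [4, 6, 7, 9, 10, 10, 11, 12, 15]
s1→1 s3→2 s3→3  — peak 3.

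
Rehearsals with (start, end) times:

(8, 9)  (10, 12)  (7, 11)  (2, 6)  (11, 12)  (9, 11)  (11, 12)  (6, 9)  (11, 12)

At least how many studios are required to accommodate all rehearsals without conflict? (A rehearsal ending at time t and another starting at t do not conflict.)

starts: [2, 6, 7, 8, 9, 10, 11, 11, 11]
ends:   [6, 9, 9, 11, 11, 12, 12, 12, 12]
s2→1 e6→0 s6→1 s7→2 s8→3 e9→2 e9→1 s9→2 s10→3 e11→2 e11→1 s11→2 s11→3 s11→4  — peak 4.

4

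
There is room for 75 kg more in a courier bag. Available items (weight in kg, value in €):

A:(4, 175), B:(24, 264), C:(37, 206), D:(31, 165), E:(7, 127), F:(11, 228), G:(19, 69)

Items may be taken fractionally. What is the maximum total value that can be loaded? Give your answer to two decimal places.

955.46

Order: A (175/4=43.75) > F (228/11=20.73) > E (127/7=18.14) > B (264/24=11.00) > C (206/37=5.57) > D (165/31=5.32) > G (69/19=3.63)
Fill: take A (4 @ 175) → take F (11 @ 228) → take E (7 @ 127) → take B (24 @ 264) → take 29/37 of C → 161.46; 75/75 used.
Total value = 955.46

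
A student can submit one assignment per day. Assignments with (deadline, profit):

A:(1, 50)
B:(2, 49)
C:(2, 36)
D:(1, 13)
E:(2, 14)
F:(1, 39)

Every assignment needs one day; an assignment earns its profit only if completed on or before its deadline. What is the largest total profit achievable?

Take jobs in profit order; each goes to the latest open slot no later than its deadline.
By profit: A(d1,50), B(d2,49), F(d1,39), C(d2,36), E(d2,14), D(d1,13)
A→slot 1; B→slot 2; F skipped; C skipped; E skipped; D skipped.
Profit = 50 + 49 = 99

99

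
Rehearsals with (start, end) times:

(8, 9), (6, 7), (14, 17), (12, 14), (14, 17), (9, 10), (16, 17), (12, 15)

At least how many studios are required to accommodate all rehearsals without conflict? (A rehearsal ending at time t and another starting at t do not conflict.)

3

Events (time:±→running): 6:+→1 7:-→0 8:+→1 9:-→0 9:+→1 10:-→0 12:+→1 12:+→2 14:-→1 14:+→2 14:+→3 … peak 3.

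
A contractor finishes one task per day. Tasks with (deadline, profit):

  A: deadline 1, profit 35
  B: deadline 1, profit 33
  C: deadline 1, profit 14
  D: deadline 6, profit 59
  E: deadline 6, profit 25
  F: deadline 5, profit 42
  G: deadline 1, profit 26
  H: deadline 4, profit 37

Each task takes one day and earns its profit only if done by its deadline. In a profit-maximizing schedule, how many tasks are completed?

Take jobs in profit order; each goes to the latest open slot no later than its deadline.
Profit order: D=59 F=42 H=37 A=35 B=33 G=26 E=25 C=14
Assign: D→slot 6, F→slot 5, H→slot 4, A→slot 1, B skipped, G skipped, E→slot 3, C skipped.
Slots: [1:A] [3:E] [4:H] [5:F] [6:D]
5 of 8 scheduled.

5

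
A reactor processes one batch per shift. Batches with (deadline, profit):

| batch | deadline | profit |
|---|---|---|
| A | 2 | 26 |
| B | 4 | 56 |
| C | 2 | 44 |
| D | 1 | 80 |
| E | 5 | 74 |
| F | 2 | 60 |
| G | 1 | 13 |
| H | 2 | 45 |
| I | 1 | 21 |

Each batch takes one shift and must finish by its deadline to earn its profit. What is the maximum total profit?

Sort by profit descending; place each in the latest free slot ≤ its deadline.
By profit: D(d1,80), E(d5,74), F(d2,60), B(d4,56), H(d2,45), C(d2,44), A(d2,26), I(d1,21), G(d1,13)
D→slot 1; E→slot 5; F→slot 2; B→slot 4; H skipped; C skipped; A skipped; I skipped; G skipped.
Profit = 80 + 60 + 56 + 74 = 270

270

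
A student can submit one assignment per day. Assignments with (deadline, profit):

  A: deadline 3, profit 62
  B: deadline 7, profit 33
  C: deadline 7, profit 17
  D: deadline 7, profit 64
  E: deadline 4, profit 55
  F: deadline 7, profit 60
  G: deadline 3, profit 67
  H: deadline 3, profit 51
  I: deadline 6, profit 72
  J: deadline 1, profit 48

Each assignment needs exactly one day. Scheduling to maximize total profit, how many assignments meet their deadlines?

7

Take jobs in profit order; each goes to the latest open slot no later than its deadline.
By profit: I(d6,72), G(d3,67), D(d7,64), A(d3,62), F(d7,60), E(d4,55), H(d3,51), J(d1,48), B(d7,33), C(d7,17)
I→slot 6; G→slot 3; D→slot 7; A→slot 2; F→slot 5; E→slot 4; H→slot 1; J skipped; B skipped; C skipped.
7 of 10 scheduled.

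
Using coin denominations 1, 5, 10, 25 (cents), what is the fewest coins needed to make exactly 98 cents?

8

98 = 3×25 + 2×10 + 3×1
Total coins = 3 + 2 + 3 = 8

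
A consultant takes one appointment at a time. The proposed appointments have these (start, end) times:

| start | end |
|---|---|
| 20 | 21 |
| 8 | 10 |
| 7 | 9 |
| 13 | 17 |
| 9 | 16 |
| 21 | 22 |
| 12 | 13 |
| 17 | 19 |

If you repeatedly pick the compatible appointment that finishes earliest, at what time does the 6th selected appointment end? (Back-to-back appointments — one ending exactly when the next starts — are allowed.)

22

By end time: (7,9), (8,10), (12,13), (9,16), (13,17), (17,19), (20,21), (21,22).
Pick (7,9); next start ≥ 9 → (12,13); next start ≥ 13 → (13,17); next start ≥ 17 → (17,19); next start ≥ 19 → (20,21); next start ≥ 21 → (21,22).
Selected: (7,9) (12,13) (13,17) (17,19) (20,21) (21,22)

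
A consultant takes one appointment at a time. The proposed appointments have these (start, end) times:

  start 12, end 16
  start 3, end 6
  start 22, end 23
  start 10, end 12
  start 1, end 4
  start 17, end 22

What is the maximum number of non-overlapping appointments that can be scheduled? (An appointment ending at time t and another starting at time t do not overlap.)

Sort by end time and greedily take each interval whose start is ≥ the last chosen end.
By end time: (1,4), (3,6), (10,12), (12,16), (17,22), (22,23).
Pick (1,4); next start ≥ 4 → (10,12); next start ≥ 12 → (12,16); next start ≥ 16 → (17,22); next start ≥ 22 → (22,23).
Selected 5 appointments.

5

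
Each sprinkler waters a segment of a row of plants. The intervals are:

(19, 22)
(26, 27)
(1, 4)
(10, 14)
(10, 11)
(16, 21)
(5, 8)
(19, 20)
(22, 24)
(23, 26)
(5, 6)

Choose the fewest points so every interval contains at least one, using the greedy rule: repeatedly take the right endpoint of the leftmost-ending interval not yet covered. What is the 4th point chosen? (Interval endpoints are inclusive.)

Sort by right endpoint; whenever an interval is uncovered, place a point at its right end.
By right end: [1,4]  [5,6]  [5,8]  [10,11]  [10,14]  [19,20]  [16,21]  [19,22]  [22,24]  [23,26]  [26,27]
[1,4] uncovered → point at 4; [5,6] uncovered → point at 6; [10,11] uncovered → point at 11; [19,20] uncovered → point at 20; [22,24] uncovered → point at 24; [26,27] uncovered → point at 27.
Points: 4, 6, 11, 20, 24, 27 (6 total).

20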